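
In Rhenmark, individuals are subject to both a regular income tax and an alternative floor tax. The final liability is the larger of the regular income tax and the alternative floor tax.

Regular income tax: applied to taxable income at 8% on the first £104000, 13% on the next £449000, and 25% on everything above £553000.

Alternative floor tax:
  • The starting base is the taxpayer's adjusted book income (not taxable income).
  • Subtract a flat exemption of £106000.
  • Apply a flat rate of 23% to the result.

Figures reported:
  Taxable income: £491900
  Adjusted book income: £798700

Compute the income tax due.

Regular income tax:
  £104000 × 8% = £8320
  £387900 × 13% = £50427
  → £58747

Alternative floor tax:
  Base (adjusted book income): £798700
  Less exemption £106000 → base £692700
  £692700 × 23% = £159321

£159321 > £58747, so the alternative floor tax is the binding amount.

£159321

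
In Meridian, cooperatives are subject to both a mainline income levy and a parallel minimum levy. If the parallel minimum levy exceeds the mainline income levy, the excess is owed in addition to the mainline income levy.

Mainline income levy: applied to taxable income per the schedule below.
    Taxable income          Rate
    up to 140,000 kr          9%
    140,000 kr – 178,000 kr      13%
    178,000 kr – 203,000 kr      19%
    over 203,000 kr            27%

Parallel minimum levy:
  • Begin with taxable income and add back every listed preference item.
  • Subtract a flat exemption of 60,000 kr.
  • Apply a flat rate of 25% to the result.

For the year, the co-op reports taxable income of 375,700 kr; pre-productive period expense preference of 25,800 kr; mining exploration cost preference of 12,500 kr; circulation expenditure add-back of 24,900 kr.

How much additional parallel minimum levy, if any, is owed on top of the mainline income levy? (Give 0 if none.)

Parallel minimum levy:
  Adjusted income: 375,700 kr + 25,800 kr + 12,500 kr + 24,900 kr = 438,900 kr
  Less exemption 60,000 kr → base 378,900 kr
  378,900 kr × 25% = 94,725 kr

Mainline income levy:
  140,000 kr × 9% = 12,600 kr
  38,000 kr × 13% = 4,940 kr
  25,000 kr × 19% = 4,750 kr
  172,700 kr × 27% = 46,629 kr
  → 68,919 kr

Excess of parallel minimum levy over mainline income levy: 94,725 kr − 68,919 kr = 25,806 kr.

25,806 kr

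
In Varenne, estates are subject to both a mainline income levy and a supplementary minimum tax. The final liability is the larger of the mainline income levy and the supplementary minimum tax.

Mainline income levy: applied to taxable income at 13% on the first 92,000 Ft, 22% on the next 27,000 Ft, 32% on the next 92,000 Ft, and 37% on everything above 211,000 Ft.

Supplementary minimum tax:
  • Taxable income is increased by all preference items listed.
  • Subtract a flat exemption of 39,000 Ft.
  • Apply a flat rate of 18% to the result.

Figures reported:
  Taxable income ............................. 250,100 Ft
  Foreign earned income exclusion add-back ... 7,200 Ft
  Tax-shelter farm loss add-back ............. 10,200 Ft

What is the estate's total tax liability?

Supplementary minimum tax:
  Adjusted income: 250,100 Ft + 7,200 Ft + 10,200 Ft = 267,500 Ft
  Less exemption 39,000 Ft → base 228,500 Ft
  228,500 Ft × 18% = 41,130 Ft

Mainline income levy:
  92,000 Ft × 13% = 11,960 Ft
  27,000 Ft × 22% = 5,940 Ft
  92,000 Ft × 32% = 29,440 Ft
  39,100 Ft × 37% = 14,467 Ft
  → 61,807 Ft

61,807 Ft > 41,130 Ft, so the mainline income levy governs.

61,807 Ft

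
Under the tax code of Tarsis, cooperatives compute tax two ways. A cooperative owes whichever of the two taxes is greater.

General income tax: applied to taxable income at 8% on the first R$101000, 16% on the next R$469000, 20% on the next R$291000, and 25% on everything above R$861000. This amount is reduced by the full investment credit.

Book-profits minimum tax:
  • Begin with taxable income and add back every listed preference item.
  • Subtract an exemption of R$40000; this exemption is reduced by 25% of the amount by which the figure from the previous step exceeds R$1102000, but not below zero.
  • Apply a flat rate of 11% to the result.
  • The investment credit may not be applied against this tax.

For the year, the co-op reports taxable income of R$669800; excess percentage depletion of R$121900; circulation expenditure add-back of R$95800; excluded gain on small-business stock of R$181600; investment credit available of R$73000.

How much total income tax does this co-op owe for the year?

Book-profits minimum tax:
  Adjusted income: R$669800 + R$121900 + R$95800 + R$181600 = R$1069100
  Exemption: R$1069100 ≤ R$1102000, so full R$40000 applies
  Base: R$1069100 − R$40000 = R$1029100
  R$1029100 × 11% = R$113201

General income tax:
  R$101000 × 8% = R$8080
  R$469000 × 16% = R$75040
  R$99800 × 20% = R$19960
  → R$103080
  Less investment credit R$73000 → R$30080

R$113201 > R$30080, so the book-profits minimum tax is the binding amount.

R$113201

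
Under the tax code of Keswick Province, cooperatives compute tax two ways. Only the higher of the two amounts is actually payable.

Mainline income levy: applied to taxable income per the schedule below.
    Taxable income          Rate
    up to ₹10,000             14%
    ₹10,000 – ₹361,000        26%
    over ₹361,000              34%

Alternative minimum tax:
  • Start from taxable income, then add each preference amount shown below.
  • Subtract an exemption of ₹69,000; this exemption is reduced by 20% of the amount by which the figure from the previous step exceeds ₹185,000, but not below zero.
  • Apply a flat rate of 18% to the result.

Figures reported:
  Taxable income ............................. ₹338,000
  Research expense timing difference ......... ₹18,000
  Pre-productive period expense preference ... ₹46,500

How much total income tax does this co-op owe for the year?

₹86,680

Alternative minimum tax:
  Adjusted income: ₹338,000 + ₹18,000 + ₹46,500 = ₹402,500
  Exemption: ₹69,000 − 20% × (₹402,500 − ₹185,000) = ₹69,000 − ₹43,500 = ₹25,500
  Base: ₹402,500 − ₹25,500 = ₹377,000
  ₹377,000 × 18% = ₹67,860

Mainline income levy:
  ₹10,000 × 14% = ₹1,400
  ₹328,000 × 26% = ₹85,280
  → ₹86,680

₹86,680 > ₹67,860, so the mainline income levy governs.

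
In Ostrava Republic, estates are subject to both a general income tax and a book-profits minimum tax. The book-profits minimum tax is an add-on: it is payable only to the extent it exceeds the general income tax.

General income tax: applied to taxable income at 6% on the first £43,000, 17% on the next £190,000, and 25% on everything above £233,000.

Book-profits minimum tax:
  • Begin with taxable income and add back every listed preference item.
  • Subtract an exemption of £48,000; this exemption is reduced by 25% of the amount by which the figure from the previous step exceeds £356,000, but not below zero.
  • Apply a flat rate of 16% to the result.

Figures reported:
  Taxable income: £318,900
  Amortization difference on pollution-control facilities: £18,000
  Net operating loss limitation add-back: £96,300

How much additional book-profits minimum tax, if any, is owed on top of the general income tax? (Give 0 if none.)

General income tax:
  £43,000 × 6% = £2,580
  £190,000 × 17% = £32,300
  £85,900 × 25% = £21,475
  → £56,355

Book-profits minimum tax:
  Adjusted income: £318,900 + £18,000 + £96,300 = £433,200
  Exemption: £48,000 − 25% × (£433,200 − £356,000) = £48,000 − £19,300 = £28,700
  Base: £433,200 − £28,700 = £404,500
  £404,500 × 16% = £64,720

Excess of book-profits minimum tax over general income tax: £64,720 − £56,355 = £8,365.

£8,365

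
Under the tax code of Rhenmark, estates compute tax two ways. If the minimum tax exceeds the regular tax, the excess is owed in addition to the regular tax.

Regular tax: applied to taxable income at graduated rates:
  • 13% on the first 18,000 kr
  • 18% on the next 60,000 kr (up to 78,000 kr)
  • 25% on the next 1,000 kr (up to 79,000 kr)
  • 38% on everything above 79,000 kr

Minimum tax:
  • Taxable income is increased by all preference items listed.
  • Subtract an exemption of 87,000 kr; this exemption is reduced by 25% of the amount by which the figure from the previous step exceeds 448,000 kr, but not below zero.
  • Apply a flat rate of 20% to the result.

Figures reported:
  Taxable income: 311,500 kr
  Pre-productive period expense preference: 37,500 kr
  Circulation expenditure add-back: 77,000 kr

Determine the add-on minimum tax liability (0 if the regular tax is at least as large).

0 kr

Minimum tax:
  Adjusted income: 311,500 kr + 37,500 kr + 77,000 kr = 426,000 kr
  Exemption: 426,000 kr ≤ 448,000 kr, so full 87,000 kr applies
  Base: 426,000 kr − 87,000 kr = 339,000 kr
  339,000 kr × 20% = 67,800 kr

Regular tax:
  18,000 kr × 13% = 2,340 kr
  60,000 kr × 18% = 10,800 kr
  1,000 kr × 25% = 250 kr
  232,500 kr × 38% = 88,350 kr
  → 101,740 kr

67,800 kr ≤ 101,740 kr, so no add-on is due.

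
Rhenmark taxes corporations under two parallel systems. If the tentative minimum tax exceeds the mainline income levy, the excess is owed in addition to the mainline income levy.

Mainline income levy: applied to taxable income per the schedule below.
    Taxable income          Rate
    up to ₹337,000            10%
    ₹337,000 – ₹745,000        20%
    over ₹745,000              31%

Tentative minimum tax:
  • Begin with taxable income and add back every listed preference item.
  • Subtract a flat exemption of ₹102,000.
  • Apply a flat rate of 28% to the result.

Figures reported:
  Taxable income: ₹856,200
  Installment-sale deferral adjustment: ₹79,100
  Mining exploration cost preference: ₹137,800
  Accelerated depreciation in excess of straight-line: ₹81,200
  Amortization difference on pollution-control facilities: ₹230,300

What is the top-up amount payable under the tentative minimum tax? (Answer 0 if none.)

Mainline income levy:
  ₹337,000 × 10% = ₹33,700
  ₹408,000 × 20% = ₹81,600
  ₹111,200 × 31% = ₹34,472
  → ₹149,772

Tentative minimum tax:
  Adjusted income: ₹856,200 + ₹79,100 + ₹137,800 + ₹81,200 + ₹230,300 = ₹1,384,600
  Less exemption ₹102,000 → base ₹1,282,600
  ₹1,282,600 × 28% = ₹359,128

Excess of tentative minimum tax over mainline income levy: ₹359,128 − ₹149,772 = ₹209,356.

₹209,356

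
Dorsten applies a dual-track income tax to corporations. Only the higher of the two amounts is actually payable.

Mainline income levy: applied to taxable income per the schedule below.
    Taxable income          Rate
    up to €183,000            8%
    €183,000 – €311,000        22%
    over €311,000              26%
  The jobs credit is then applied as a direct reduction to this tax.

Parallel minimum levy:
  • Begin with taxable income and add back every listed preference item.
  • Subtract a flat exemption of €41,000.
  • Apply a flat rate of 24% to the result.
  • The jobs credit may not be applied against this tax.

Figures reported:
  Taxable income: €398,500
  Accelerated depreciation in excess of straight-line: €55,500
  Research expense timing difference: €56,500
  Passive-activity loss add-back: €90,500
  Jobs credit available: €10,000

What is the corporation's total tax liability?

Parallel minimum levy:
  Adjusted income: €398,500 + €55,500 + €56,500 + €90,500 = €601,000
  Less exemption €41,000 → base €560,000
  €560,000 × 24% = €134,400

Mainline income levy:
  €183,000 × 8% = €14,640
  €128,000 × 22% = €28,160
  €87,500 × 26% = €22,750
  → €65,550
  Less jobs credit €10,000 → €55,550

€134,400 > €55,550, so the parallel minimum levy is the binding amount.

€134,400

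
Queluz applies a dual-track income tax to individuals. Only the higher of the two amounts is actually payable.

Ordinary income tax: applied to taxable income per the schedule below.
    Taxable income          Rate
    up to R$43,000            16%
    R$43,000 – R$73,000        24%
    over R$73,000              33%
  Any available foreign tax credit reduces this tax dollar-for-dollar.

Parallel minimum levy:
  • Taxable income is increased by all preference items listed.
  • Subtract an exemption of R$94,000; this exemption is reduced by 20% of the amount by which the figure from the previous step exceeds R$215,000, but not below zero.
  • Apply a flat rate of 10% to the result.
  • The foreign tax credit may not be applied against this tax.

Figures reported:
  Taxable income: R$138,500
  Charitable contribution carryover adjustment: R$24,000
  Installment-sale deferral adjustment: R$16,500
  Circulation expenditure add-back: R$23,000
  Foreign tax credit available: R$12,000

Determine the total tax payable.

Ordinary income tax:
  R$43,000 × 16% = R$6,880
  R$30,000 × 24% = R$7,200
  R$65,500 × 33% = R$21,615
  → R$35,695
  Less foreign tax credit R$12,000 → R$23,695

Parallel minimum levy:
  Adjusted income: R$138,500 + R$24,000 + R$16,500 + R$23,000 = R$202,000
  Exemption: R$202,000 ≤ R$215,000, so full R$94,000 applies
  Base: R$202,000 − R$94,000 = R$108,000
  R$108,000 × 10% = R$10,800

R$23,695 > R$10,800, so the ordinary income tax governs.

R$23,695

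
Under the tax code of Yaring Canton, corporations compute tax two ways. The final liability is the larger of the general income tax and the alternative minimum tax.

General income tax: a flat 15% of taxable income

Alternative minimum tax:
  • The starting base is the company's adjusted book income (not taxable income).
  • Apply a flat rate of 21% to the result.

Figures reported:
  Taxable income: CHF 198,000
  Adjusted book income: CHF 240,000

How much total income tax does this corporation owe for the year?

CHF 50,400

General income tax:
  CHF 198,000 × 15% = CHF 29,700

Alternative minimum tax:
  Base (adjusted book income): CHF 240,000
  CHF 240,000 × 21% = CHF 50,400

CHF 50,400 > CHF 29,700, so the alternative minimum tax is the binding amount.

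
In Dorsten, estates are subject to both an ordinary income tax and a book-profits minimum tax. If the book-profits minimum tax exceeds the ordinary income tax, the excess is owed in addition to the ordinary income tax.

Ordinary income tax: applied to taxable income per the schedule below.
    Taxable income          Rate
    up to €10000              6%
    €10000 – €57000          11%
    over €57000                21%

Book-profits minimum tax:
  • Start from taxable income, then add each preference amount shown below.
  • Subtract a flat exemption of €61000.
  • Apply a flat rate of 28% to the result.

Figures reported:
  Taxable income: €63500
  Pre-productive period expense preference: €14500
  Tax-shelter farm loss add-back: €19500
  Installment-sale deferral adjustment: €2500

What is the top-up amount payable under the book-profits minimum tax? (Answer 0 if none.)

Ordinary income tax:
  €10000 × 6% = €600
  €47000 × 11% = €5170
  €6500 × 21% = €1365
  → €7135

Book-profits minimum tax:
  Adjusted income: €63500 + €14500 + €19500 + €2500 = €100000
  Less exemption €61000 → base €39000
  €39000 × 28% = €10920

Excess of book-profits minimum tax over ordinary income tax: €10920 − €7135 = €3785.

€3785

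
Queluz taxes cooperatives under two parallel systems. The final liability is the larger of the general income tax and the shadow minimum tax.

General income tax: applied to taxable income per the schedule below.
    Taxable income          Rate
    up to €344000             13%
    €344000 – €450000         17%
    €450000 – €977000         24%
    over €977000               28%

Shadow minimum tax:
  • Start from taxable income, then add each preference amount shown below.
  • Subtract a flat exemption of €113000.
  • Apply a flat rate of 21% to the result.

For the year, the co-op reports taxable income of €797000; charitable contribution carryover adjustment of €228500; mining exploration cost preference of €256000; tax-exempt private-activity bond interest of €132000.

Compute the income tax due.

€273105

General income tax:
  €344000 × 13% = €44720
  €106000 × 17% = €18020
  €347000 × 24% = €83280
  → €146020

Shadow minimum tax:
  Adjusted income: €797000 + €228500 + €256000 + €132000 = €1413500
  Less exemption €113000 → base €1300500
  €1300500 × 21% = €273105

€273105 > €146020, so the shadow minimum tax is the binding amount.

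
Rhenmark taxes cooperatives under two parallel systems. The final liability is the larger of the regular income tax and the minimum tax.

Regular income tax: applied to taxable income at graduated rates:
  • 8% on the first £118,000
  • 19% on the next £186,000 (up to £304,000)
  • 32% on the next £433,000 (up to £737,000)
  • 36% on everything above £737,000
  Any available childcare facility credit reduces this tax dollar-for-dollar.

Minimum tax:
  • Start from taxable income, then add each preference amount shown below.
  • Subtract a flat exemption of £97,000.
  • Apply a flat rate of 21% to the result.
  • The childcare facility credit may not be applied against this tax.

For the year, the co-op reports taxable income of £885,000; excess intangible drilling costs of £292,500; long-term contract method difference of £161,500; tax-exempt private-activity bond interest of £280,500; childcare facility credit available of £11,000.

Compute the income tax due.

£319,725

Regular income tax:
  £118,000 × 8% = £9,440
  £186,000 × 19% = £35,340
  £433,000 × 32% = £138,560
  £148,000 × 36% = £53,280
  → £236,620
  Less childcare facility credit £11,000 → £225,620

Minimum tax:
  Adjusted income: £885,000 + £292,500 + £161,500 + £280,500 = £1,619,500
  Less exemption £97,000 → base £1,522,500
  £1,522,500 × 21% = £319,725

£319,725 > £225,620, so the minimum tax is the binding amount.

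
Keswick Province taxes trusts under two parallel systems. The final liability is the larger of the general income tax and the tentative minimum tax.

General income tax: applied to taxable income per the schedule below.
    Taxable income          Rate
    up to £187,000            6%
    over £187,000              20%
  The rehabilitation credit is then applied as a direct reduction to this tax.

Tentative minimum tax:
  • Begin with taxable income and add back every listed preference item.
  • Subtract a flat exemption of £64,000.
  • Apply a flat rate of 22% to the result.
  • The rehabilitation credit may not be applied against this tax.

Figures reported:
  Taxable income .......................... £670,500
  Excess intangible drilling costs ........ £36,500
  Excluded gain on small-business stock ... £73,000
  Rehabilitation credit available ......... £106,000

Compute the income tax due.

£157,520

General income tax:
  £187,000 × 6% = £11,220
  £483,500 × 20% = £96,700
  → £107,920
  Less rehabilitation credit £106,000 → £1,920

Tentative minimum tax:
  Adjusted income: £670,500 + £36,500 + £73,000 = £780,000
  Less exemption £64,000 → base £716,000
  £716,000 × 22% = £157,520

£157,520 > £1,920, so the tentative minimum tax is the binding amount.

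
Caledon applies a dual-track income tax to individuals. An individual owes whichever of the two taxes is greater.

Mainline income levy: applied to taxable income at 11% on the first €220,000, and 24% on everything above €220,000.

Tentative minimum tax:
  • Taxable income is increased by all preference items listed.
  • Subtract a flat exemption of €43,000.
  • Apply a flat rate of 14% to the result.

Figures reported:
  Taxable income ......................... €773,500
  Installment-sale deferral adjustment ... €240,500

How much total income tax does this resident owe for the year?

€157,040

Tentative minimum tax:
  Adjusted income: €773,500 + €240,500 = €1,014,000
  Less exemption €43,000 → base €971,000
  €971,000 × 14% = €135,940

Mainline income levy:
  €220,000 × 11% = €24,200
  €553,500 × 24% = €132,840
  → €157,040

€157,040 > €135,940, so the mainline income levy governs.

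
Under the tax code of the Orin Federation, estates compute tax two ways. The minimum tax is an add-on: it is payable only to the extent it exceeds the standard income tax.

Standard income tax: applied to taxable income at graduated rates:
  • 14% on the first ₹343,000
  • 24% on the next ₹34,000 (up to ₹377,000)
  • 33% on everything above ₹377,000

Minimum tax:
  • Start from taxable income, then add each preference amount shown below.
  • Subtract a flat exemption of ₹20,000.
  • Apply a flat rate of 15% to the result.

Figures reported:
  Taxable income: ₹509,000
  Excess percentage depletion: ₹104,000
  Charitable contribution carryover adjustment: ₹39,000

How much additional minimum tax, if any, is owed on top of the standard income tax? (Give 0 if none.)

₹0

Standard income tax:
  ₹343,000 × 14% = ₹48,020
  ₹34,000 × 24% = ₹8,160
  ₹132,000 × 33% = ₹43,560
  → ₹99,740

Minimum tax:
  Adjusted income: ₹509,000 + ₹104,000 + ₹39,000 = ₹652,000
  Less exemption ₹20,000 → base ₹632,000
  ₹632,000 × 15% = ₹94,800

₹94,800 ≤ ₹99,740, so no add-on is due.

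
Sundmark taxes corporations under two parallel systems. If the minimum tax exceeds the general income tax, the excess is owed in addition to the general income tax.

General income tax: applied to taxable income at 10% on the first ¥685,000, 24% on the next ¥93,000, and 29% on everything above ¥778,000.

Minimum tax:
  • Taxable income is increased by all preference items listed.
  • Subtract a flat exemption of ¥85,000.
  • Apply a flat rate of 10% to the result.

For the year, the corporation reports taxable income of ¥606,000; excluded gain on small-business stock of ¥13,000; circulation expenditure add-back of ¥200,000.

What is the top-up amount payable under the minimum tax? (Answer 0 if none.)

¥12,800

Minimum tax:
  Adjusted income: ¥606,000 + ¥13,000 + ¥200,000 = ¥819,000
  Less exemption ¥85,000 → base ¥734,000
  ¥734,000 × 10% = ¥73,400

General income tax:
  ¥606,000 × 10% = ¥60,600

Excess of minimum tax over general income tax: ¥73,400 − ¥60,600 = ¥12,800.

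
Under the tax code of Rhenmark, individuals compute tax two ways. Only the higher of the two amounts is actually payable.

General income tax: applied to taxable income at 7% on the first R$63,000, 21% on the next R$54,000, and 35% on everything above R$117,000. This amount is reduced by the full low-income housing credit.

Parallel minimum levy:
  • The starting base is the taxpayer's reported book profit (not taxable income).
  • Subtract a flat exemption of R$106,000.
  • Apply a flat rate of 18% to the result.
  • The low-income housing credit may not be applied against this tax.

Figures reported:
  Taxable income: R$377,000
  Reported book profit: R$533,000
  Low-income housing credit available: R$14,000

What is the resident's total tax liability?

R$92,750

General income tax:
  R$63,000 × 7% = R$4,410
  R$54,000 × 21% = R$11,340
  R$260,000 × 35% = R$91,000
  → R$106,750
  Less low-income housing credit R$14,000 → R$92,750

Parallel minimum levy:
  Base (reported book profit): R$533,000
  Less exemption R$106,000 → base R$427,000
  R$427,000 × 18% = R$76,860

R$92,750 > R$76,860, so the general income tax governs.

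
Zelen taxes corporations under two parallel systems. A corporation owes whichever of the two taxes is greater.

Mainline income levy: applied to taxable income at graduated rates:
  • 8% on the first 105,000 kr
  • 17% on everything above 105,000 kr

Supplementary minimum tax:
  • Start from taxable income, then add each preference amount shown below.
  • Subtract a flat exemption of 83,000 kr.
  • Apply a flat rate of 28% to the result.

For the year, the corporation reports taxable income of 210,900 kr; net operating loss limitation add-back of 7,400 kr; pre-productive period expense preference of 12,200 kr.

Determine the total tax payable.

Mainline income levy:
  105,000 kr × 8% = 8,400 kr
  105,900 kr × 17% = 18,003 kr
  → 26,403 kr

Supplementary minimum tax:
  Adjusted income: 210,900 kr + 7,400 kr + 12,200 kr = 230,500 kr
  Less exemption 83,000 kr → base 147,500 kr
  147,500 kr × 28% = 41,300 kr

41,300 kr > 26,403 kr, so the supplementary minimum tax is the binding amount.

41,300 kr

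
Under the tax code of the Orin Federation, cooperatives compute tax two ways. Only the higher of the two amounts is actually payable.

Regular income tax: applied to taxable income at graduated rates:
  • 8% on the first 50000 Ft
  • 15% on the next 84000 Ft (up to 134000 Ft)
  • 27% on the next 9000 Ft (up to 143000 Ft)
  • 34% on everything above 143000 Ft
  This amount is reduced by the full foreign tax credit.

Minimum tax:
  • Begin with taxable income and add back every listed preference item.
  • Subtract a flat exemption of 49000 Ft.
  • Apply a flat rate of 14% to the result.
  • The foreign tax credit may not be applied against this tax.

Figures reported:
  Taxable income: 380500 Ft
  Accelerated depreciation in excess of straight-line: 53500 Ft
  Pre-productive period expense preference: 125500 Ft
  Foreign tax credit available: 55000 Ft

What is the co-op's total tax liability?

Minimum tax:
  Adjusted income: 380500 Ft + 53500 Ft + 125500 Ft = 559500 Ft
  Less exemption 49000 Ft → base 510500 Ft
  510500 Ft × 14% = 71470 Ft

Regular income tax:
  50000 Ft × 8% = 4000 Ft
  84000 Ft × 15% = 12600 Ft
  9000 Ft × 27% = 2430 Ft
  237500 Ft × 34% = 80750 Ft
  → 99780 Ft
  Less foreign tax credit 55000 Ft → 44780 Ft

71470 Ft > 44780 Ft, so the minimum tax is the binding amount.

71470 Ft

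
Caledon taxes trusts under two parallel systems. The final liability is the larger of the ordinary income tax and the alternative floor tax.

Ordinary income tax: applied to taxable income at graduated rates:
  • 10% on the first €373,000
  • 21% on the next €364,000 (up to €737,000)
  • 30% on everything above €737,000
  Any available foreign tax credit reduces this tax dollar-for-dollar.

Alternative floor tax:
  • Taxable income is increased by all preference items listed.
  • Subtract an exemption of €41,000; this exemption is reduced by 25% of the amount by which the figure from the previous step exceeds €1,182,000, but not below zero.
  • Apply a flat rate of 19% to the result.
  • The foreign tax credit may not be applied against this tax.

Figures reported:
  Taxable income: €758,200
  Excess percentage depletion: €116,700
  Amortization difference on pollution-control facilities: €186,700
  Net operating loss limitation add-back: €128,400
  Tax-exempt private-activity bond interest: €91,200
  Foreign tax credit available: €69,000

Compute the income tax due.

Ordinary income tax:
  €373,000 × 10% = €37,300
  €364,000 × 21% = €76,440
  €21,200 × 30% = €6,360
  → €120,100
  Less foreign tax credit €69,000 → €51,100

Alternative floor tax:
  Adjusted income: €758,200 + €116,700 + €186,700 + €128,400 + €91,200 = €1,281,200
  Exemption: €41,000 − 25% × (€1,281,200 − €1,182,000) = €41,000 − €24,800 = €16,200
  Base: €1,281,200 − €16,200 = €1,265,000
  €1,265,000 × 19% = €240,350

€240,350 > €51,100, so the alternative floor tax is the binding amount.

€240,350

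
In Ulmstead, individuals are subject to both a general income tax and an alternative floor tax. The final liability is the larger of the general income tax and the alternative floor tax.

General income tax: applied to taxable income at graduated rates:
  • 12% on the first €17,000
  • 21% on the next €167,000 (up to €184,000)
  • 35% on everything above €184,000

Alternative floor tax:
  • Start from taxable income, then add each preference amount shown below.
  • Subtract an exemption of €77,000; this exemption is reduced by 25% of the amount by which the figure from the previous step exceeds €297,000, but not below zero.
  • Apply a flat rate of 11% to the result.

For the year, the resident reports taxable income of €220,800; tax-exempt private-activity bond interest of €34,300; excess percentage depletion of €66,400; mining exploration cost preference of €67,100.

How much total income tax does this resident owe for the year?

€49,990

Alternative floor tax:
  Adjusted income: €220,800 + €34,300 + €66,400 + €67,100 = €388,600
  Exemption: €77,000 − 25% × (€388,600 − €297,000) = €77,000 − €22,900 = €54,100
  Base: €388,600 − €54,100 = €334,500
  €334,500 × 11% = €36,795

General income tax:
  €17,000 × 12% = €2,040
  €167,000 × 21% = €35,070
  €36,800 × 35% = €12,880
  → €49,990

€49,990 > €36,795, so the general income tax governs.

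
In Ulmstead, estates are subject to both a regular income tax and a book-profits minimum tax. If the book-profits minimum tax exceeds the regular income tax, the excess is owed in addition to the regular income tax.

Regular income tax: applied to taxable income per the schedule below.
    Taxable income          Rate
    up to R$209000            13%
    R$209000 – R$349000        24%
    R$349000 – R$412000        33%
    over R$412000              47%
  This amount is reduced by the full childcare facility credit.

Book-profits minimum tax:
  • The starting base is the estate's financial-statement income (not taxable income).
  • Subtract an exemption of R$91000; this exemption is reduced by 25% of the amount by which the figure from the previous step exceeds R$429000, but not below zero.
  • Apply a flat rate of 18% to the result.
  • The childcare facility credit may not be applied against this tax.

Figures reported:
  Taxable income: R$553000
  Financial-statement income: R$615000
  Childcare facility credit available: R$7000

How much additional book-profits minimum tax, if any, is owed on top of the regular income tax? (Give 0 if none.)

R$0

Regular income tax:
  R$209000 × 13% = R$27170
  R$140000 × 24% = R$33600
  R$63000 × 33% = R$20790
  R$141000 × 47% = R$66270
  → R$147830
  Less childcare facility credit R$7000 → R$140830

Book-profits minimum tax:
  Base (financial-statement income): R$615000
  Exemption: R$91000 − 25% × (R$615000 − R$429000) = R$91000 − R$46500 = R$44500
  Base: R$615000 − R$44500 = R$570500
  R$570500 × 18% = R$102690

R$102690 ≤ R$140830, so no add-on is due.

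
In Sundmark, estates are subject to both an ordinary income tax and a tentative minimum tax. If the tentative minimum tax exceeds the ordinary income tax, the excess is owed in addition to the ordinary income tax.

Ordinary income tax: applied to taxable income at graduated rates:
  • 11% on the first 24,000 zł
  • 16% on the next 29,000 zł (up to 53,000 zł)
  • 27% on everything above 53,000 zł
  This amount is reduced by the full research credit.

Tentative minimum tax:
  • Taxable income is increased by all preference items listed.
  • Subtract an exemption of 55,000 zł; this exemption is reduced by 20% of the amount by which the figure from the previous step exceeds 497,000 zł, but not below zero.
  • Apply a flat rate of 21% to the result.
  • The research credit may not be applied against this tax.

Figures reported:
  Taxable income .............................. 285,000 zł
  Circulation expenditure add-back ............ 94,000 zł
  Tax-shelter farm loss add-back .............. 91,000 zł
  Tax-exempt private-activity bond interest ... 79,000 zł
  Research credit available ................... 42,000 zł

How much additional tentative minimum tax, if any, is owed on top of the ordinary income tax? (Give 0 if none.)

Ordinary income tax:
  24,000 zł × 11% = 2,640 zł
  29,000 zł × 16% = 4,640 zł
  232,000 zł × 27% = 62,640 zł
  → 69,920 zł
  Less research credit 42,000 zł → 27,920 zł

Tentative minimum tax:
  Adjusted income: 285,000 zł + 94,000 zł + 91,000 zł + 79,000 zł = 549,000 zł
  Exemption: 55,000 zł − 20% × (549,000 zł − 497,000 zł) = 55,000 zł − 10,400 zł = 44,600 zł
  Base: 549,000 zł − 44,600 zł = 504,400 zł
  504,400 zł × 21% = 105,924 zł

Excess of tentative minimum tax over ordinary income tax: 105,924 zł − 27,920 zł = 78,004 zł.

78,004 zł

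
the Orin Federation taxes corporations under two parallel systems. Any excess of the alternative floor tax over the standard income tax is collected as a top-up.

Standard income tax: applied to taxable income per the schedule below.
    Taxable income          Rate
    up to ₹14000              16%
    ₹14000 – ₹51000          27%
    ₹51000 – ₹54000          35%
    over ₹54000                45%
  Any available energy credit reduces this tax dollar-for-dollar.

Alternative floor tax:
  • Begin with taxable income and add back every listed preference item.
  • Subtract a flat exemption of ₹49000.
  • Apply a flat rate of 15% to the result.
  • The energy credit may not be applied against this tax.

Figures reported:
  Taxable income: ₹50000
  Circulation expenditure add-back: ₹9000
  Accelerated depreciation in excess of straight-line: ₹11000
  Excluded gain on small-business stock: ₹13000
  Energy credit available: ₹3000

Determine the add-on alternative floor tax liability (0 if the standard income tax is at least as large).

₹0

Standard income tax:
  ₹14000 × 16% = ₹2240
  ₹36000 × 27% = ₹9720
  → ₹11960
  Less energy credit ₹3000 → ₹8960

Alternative floor tax:
  Adjusted income: ₹50000 + ₹9000 + ₹11000 + ₹13000 = ₹83000
  Less exemption ₹49000 → base ₹34000
  ₹34000 × 15% = ₹5100

₹5100 ≤ ₹8960, so no add-on is due.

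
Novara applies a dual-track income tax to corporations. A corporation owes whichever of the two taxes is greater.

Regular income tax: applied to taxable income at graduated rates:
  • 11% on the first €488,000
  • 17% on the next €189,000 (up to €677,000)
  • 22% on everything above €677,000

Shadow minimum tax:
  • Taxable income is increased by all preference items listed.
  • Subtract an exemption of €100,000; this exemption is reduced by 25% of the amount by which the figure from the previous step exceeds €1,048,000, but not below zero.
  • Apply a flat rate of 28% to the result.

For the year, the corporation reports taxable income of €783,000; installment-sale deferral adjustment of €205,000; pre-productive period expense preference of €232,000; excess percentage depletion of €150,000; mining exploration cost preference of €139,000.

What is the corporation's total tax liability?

Shadow minimum tax:
  Adjusted income: €783,000 + €205,000 + €232,000 + €150,000 + €139,000 = €1,509,000
  Exemption: 25% × (€1,509,000 − €1,048,000) = €115,250 ≥ €100,000, so the exemption is fully phased out
  Base: €1,509,000 − €0 = €1,509,000
  €1,509,000 × 28% = €422,520

Regular income tax:
  €488,000 × 11% = €53,680
  €189,000 × 17% = €32,130
  €106,000 × 22% = €23,320
  → €109,130

€422,520 > €109,130, so the shadow minimum tax is the binding amount.

€422,520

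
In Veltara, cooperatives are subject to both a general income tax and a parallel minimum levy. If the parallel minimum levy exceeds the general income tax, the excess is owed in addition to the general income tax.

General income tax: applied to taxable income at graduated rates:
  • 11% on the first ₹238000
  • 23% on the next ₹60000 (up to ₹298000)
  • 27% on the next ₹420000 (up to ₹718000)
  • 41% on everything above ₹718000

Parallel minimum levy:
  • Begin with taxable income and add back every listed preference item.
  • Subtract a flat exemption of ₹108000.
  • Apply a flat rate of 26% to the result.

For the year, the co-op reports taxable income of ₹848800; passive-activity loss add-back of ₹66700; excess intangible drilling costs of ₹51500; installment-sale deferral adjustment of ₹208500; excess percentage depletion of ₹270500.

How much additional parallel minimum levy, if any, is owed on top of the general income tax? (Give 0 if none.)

Parallel minimum levy:
  Adjusted income: ₹848800 + ₹66700 + ₹51500 + ₹208500 + ₹270500 = ₹1446000
  Less exemption ₹108000 → base ₹1338000
  ₹1338000 × 26% = ₹347880

General income tax:
  ₹238000 × 11% = ₹26180
  ₹60000 × 23% = ₹13800
  ₹420000 × 27% = ₹113400
  ₹130800 × 41% = ₹53628
  → ₹207008

Excess of parallel minimum levy over general income tax: ₹347880 − ₹207008 = ₹140872.

₹140872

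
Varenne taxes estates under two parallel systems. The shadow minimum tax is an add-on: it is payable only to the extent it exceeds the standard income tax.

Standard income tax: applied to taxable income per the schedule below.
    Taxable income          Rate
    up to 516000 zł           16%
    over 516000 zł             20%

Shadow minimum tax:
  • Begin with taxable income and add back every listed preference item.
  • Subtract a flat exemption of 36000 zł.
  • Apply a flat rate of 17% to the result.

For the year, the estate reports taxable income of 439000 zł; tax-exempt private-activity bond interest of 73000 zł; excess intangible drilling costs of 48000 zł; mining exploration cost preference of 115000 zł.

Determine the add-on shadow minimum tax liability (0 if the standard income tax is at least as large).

Shadow minimum tax:
  Adjusted income: 439000 zł + 73000 zł + 48000 zł + 115000 zł = 675000 zł
  Less exemption 36000 zł → base 639000 zł
  639000 zł × 17% = 108630 zł

Standard income tax:
  439000 zł × 16% = 70240 zł

Excess of shadow minimum tax over standard income tax: 108630 zł − 70240 zł = 38390 zł.

38390 zł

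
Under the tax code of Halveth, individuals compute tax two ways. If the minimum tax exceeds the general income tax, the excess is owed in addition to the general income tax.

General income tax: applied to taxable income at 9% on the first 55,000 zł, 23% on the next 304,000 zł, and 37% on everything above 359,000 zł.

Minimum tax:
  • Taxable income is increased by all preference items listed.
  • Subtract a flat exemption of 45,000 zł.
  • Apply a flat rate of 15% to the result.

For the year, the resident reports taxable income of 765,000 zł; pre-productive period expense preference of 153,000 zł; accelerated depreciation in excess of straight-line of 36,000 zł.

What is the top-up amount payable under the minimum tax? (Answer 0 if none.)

0 zł

General income tax:
  55,000 zł × 9% = 4,950 zł
  304,000 zł × 23% = 69,920 zł
  406,000 zł × 37% = 150,220 zł
  → 225,090 zł

Minimum tax:
  Adjusted income: 765,000 zł + 153,000 zł + 36,000 zł = 954,000 zł
  Less exemption 45,000 zł → base 909,000 zł
  909,000 zł × 15% = 136,350 zł

136,350 zł ≤ 225,090 zł, so no add-on is due.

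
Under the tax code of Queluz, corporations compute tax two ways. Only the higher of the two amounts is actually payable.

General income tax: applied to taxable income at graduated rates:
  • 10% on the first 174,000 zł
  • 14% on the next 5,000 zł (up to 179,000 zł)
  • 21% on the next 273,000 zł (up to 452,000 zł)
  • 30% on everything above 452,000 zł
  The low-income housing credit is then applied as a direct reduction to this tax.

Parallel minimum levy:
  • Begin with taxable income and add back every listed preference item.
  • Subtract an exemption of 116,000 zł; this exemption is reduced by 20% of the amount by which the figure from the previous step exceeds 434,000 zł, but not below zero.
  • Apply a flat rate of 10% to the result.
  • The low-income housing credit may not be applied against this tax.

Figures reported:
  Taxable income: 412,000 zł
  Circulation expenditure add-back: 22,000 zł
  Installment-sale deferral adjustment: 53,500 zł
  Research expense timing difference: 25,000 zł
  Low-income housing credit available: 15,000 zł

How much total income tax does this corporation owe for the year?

Parallel minimum levy:
  Adjusted income: 412,000 zł + 22,000 zł + 53,500 zł + 25,000 zł = 512,500 zł
  Exemption: 116,000 zł − 20% × (512,500 zł − 434,000 zł) = 116,000 zł − 15,700 zł = 100,300 zł
  Base: 512,500 zł − 100,300 zł = 412,200 zł
  412,200 zł × 10% = 41,220 zł

General income tax:
  174,000 zł × 10% = 17,400 zł
  5,000 zł × 14% = 700 zł
  233,000 zł × 21% = 48,930 zł
  → 67,030 zł
  Less low-income housing credit 15,000 zł → 52,030 zł

52,030 zł > 41,220 zł, so the general income tax governs.

52,030 zł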